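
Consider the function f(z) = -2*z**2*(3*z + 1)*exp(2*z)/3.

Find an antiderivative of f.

An antiderivative is F(z) = (-12*z**3 + 14*z**2 - 14*z + 7)*exp(2*z)/12.

Recognize the product-rule pattern: f = u'v + uv' with u = -z**3 + 7*z**2/6 - 7*z/6 + 7/12, v = exp(2*z), so integration by parts undoes it.
Check: d/dz[(-12*z**3 + 14*z**2 - 14*z + 7)*exp(2*z)/12] = -2*z**3*exp(2*z) - 2*z**2*exp(2*z)/3, which equals f(z).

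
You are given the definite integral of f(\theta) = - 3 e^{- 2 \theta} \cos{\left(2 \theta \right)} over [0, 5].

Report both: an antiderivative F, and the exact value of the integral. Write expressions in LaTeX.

Antiderivative: F(\theta) = \frac{\left(- 3 \sin{\left(2 \theta \right)} + 3 \cos{\left(2 \theta \right)}\right) e^{- 2 \theta}}{4}; value = - \frac{3}{4} + \frac{3 \cos{\left(10 \right)}}{4 e^{10}} - \frac{3 \sin{\left(10 \right)}}{4 e^{10}}

For F(\theta) to be correct the identity F'(\theta) - f(\theta) = 0 must hold.
F(\theta) = \frac{\left(- 3 \sin{\left(2 \theta \right)} + 3 \cos{\left(2 \theta \right)}\right) e^{- 2 \theta}}{4} is an antiderivative of f.
Check: d/d\theta[\frac{\left(- 3 \sin{\left(2 \theta \right)} + 3 \cos{\left(2 \theta \right)}\right) e^{- 2 \theta}}{4}] = - 3 e^{- 2 \theta} \cos{\left(2 \theta \right)} = f(\theta).
F(5) = \frac{3 \cos{\left(10 \right)}}{4 e^{10}} - \frac{3 \sin{\left(10 \right)}}{4 e^{10}}; F(0) = \frac{3}{4}.
Integral = F(5) - F(0) = - \frac{3}{4} + \frac{3 \cos{\left(10 \right)}}{4 e^{10}} - \frac{3 \sin{\left(10 \right)}}{4 e^{10}}.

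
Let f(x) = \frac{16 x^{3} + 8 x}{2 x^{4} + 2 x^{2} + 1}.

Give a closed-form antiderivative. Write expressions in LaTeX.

An antiderivative is F(x) = 2 \log{\left(2 x^{4} + 2 x^{2} + 1 \right)}.

f matches the chain-rule pattern g'(h)*h' with inner function h(x) = 2 x^{4} + 2 x^{2} + 1; substituting u = h(x) collapses the integral.
Check: d/dx[2 \log{\left(2 x^{4} + 2 x^{2} + 1 \right)}] = \frac{16 x^{3} + 8 x}{2 x^{4} + 2 x^{2} + 1} = f(x).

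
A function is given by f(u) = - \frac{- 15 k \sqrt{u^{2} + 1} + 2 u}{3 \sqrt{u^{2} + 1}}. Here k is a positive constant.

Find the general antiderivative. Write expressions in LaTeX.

A candidate is checked by its d/du: the result must match f(u).
Check: d/du[5 k u - \frac{2 \sqrt{u^{2} + 1}}{3}] = \frac{15 k \sqrt{u^{2} + 1} - 2 u}{3 \sqrt{u^{2} + 1}}, which equals f(u).

F(u) = 5 k u - \frac{2 \sqrt{u^{2} + 1}}{3} + C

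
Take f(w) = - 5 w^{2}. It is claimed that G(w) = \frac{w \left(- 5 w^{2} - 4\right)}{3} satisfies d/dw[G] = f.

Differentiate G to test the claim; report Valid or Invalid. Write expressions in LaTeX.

Invalid: d/dw[G] - f = - \frac{4}{3}, which is not 0.

d/dw[G] = - 5 w^{2} - \frac{4}{3}
d/dw[G] - f(w) = - \frac{4}{3} != 0.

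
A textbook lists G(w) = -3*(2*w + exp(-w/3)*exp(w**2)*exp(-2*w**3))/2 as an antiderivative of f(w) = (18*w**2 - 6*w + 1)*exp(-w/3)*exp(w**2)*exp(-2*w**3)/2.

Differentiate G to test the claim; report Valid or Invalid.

d/dw[G] = (18*w**2*exp(w**2) - 6*w*exp(w**2) - 6*exp(w/3)*exp(2*w**3) + exp(w**2))*exp(-w/3)*exp(-2*w**3)/2
d/dw[G] - f(w) = -3 != 0.

Invalid: d/dw[G] - f = -3, which is not 0.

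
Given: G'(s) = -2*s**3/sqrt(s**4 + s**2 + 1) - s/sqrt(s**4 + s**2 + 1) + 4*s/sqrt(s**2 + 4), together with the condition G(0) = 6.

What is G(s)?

The integrand splits into summands that can be handled one at a time.
A general antiderivative is 4*sqrt(s**2 + 4) - sqrt(s**4 + s**2 + 1) + C.
The condition gives C = 6 - (7) = -1.
So G(s) = 4*sqrt(s**2 + 4) - sqrt(s**4 + s**2 + 1) - 1.
Check: d/ds[4*sqrt(s**2 + 4) - sqrt(s**4 + s**2 + 1) - 1] = (-2*s**3*sqrt(s**2 + 4) - s*sqrt(s**2 + 4) + 4*s*sqrt(s**4 + s**2 + 1))/(sqrt(s**2 + 4)*sqrt(s**4 + s**2 + 1)), which equals G'(s).

G(s) = 4*sqrt(s**2 + 4) - sqrt(s**4 + s**2 + 1) - 1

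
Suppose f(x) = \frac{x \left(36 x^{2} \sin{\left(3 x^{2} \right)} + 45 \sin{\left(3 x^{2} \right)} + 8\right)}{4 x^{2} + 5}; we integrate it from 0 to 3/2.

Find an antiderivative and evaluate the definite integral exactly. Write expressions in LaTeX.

Antiderivative: F(x) = - \frac{- 2 \log{\left(2 x^{2} + \frac{5}{2} \right)} + 3 \cos{\left(3 x^{2} \right)}}{2}; value = - \frac{3 \cos{\left(\frac{27}{4} \right)}}{2} - \log{\left(\frac{5}{2} \right)} + \frac{3}{2} + \log{\left(7 \right)}

Check any antiderivative F(x) by computing F'(x) and comparing it with f(x).
F(x) = - \frac{- 2 \log{\left(2 x^{2} + \frac{5}{2} \right)} + 3 \cos{\left(3 x^{2} \right)}}{2} is an antiderivative of f.
Check: d/dx[- \frac{- 2 \log{\left(2 x^{2} + \frac{5}{2} \right)} + 3 \cos{\left(3 x^{2} \right)}}{2}] = \frac{36 x^{3} \sin{\left(3 x^{2} \right)} + 45 x \sin{\left(3 x^{2} \right)} + 8 x}{4 x^{2} + 5}, which equals f(x).
F(3/2) = - \frac{3 \cos{\left(\frac{27}{4} \right)}}{2} + \log{\left(7 \right)}; F(0) = - \frac{3}{2} + \log{\left(\frac{5}{2} \right)}.
Integral = F(3/2) - F(0) = - \frac{3 \cos{\left(\frac{27}{4} \right)}}{2} - \log{\left(\frac{5}{2} \right)} + \frac{3}{2} + \log{\left(7 \right)}.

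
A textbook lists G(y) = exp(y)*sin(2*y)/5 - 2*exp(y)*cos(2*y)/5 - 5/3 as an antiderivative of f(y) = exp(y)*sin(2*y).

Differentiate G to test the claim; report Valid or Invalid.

Valid. The derivative of G reproduces f.

d/dy[G] = exp(y)*sin(2*y)
This equals f(y) exactly, so the claim holds.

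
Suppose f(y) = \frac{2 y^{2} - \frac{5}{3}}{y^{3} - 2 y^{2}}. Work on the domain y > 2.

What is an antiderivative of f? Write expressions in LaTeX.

An antiderivative is F(y) = \frac{5 \log{\left(y \right)}}{12} + \frac{19 \log{\left(y - 2 \right)}}{12} - \frac{5}{6 y}.

The denominator factors as 3 y^{2} \left(y - 2\right); partial fractions split f into directly integrable pieces: \frac{19}{12 \left(y - 2\right)} + \frac{5}{12 y} + \frac{5}{6 y^{2}}.
Check: d/dy[\frac{5 \log{\left(y \right)}}{12} + \frac{19 \log{\left(y - 2 \right)}}{12} - \frac{5}{6 y}] = \frac{6 y^{2} - 5}{3 y^{3} - 6 y^{2}}, which equals f(y).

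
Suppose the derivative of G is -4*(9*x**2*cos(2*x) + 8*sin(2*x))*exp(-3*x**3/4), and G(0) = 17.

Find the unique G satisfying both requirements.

G'(x) has the shape u'v + uv' for u = 16*cos(2*x) and v = exp(-3*x**3/4) — it is the derivative of the product u*v.
A general antiderivative is 16*exp(-3*x**3/4)*cos(2*x) + C.
The condition gives C = 17 - (16) = 1.
So G(x) = (exp(3*x**3/4) + 16*cos(2*x))*exp(-3*x**3/4).
Check: d/dx[(exp(3*x**3/4) + 16*cos(2*x))*exp(-3*x**3/4)] = (-36*x**2*cos(2*x) - 32*sin(2*x))*exp(-3*x**3/4), which equals G'(x).

G(x) = (exp(3*x**3/4) + 16*cos(2*x))*exp(-3*x**3/4)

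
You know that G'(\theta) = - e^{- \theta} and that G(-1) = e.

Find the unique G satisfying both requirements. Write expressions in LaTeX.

Any candidate G(\theta) must reproduce the stated G'(\theta) exactly.
A general antiderivative is e^{- \theta} + C.
The condition gives C = e - (e) = 0.
So G(\theta) = e^{- \theta}.
Check: d/d\theta[e^{- \theta}] = - e^{- \theta} = G'(\theta).

G(\theta) = e^{- \theta}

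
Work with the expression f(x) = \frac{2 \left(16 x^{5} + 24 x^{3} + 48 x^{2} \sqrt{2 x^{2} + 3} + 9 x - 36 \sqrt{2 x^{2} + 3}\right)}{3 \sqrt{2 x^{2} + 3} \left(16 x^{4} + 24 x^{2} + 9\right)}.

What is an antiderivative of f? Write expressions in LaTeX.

A first test for any F(x): its x-derivative must equal f(x) identically.
Check: d/dx[- \frac{4 x}{2 x^{2} + \frac{3}{2}} + \frac{\sqrt{2 x^{2} + 3}}{3}] = \frac{32 x^{5} + 48 x^{3} + 96 x^{2} \sqrt{2 x^{2} + 3} + 18 x - 72 \sqrt{2 x^{2} + 3}}{48 x^{4} \sqrt{2 x^{2} + 3} + 72 x^{2} \sqrt{2 x^{2} + 3} + 27 \sqrt{2 x^{2} + 3}}, which equals f(x).

An antiderivative is F(x) = - \frac{4 x}{2 x^{2} + \frac{3}{2}} + \frac{\sqrt{2 x^{2} + 3}}{3}.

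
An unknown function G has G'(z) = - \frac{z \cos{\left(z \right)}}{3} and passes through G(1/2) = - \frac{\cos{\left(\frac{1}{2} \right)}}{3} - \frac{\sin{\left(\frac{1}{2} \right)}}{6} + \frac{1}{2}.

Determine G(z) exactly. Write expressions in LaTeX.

G(z) = - \frac{z \sin{\left(z \right)}}{3} - \frac{\cos{\left(z \right)}}{3} + \frac{1}{2}

Differentiate the proposed G(z) back; it has to land on the given G'(z).
A general antiderivative is - \frac{z \sin{\left(z \right)}}{3} - \frac{\cos{\left(z \right)}}{3} + C.
The condition gives C = - \frac{\cos{\left(\frac{1}{2} \right)}}{3} - \frac{\sin{\left(\frac{1}{2} \right)}}{6} + \frac{1}{2} - (- \frac{\cos{\left(\frac{1}{2} \right)}}{3} - \frac{\sin{\left(\frac{1}{2} \right)}}{6}) = \frac{1}{2}.
So G(z) = - \frac{z \sin{\left(z \right)}}{3} - \frac{\cos{\left(z \right)}}{3} + \frac{1}{2}.
Check: d/dz[- \frac{z \sin{\left(z \right)}}{3} - \frac{\cos{\left(z \right)}}{3} + \frac{1}{2}] = - \frac{z \cos{\left(z \right)}}{3} = G'(z).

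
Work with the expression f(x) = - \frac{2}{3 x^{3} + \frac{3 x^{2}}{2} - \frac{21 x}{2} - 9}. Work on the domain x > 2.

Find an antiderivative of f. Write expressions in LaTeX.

An antiderivative is F(x) = \frac{4 \left(- \log{\left(x - 2 \right)} + 7 \log{\left(x + 1 \right)} - 6 \log{\left(x + \frac{3}{2} \right)}\right)}{63}.

Factor the denominator (3 \left(x - 2\right) \left(x + 1\right) \left(2 x + 3\right)) and decompose: f = - \frac{16}{21 \left(2 x + 3\right)} + \frac{4}{9 \left(x + 1\right)} - \frac{4}{63 \left(x - 2\right)}; each piece integrates to a log, atan, or power term.
Check: d/dx[\frac{4 \left(- \log{\left(x - 2 \right)} + 7 \log{\left(x + 1 \right)} - 6 \log{\left(x + \frac{3}{2} \right)}\right)}{63}] = - \frac{4}{6 x^{3} + 3 x^{2} - 21 x - 18}, which equals f(x).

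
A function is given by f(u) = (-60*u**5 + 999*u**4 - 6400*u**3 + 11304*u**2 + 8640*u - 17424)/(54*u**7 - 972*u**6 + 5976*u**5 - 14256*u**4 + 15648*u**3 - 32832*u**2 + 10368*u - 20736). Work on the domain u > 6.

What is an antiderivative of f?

A candidate is checked by its d/du: the result must match f(u).
Check: d/du[5*u/(3*(3*u**2/2 + 2)) + 3/(4*(u - 6)**2)] = (-60*u**5 + 999*u**4 - 6400*u**3 + 11304*u**2 + 8640*u - 17424)/(54*u**7 - 972*u**6 + 5976*u**5 - 14256*u**4 + 15648*u**3 - 32832*u**2 + 10368*u - 20736) = f(u).

An antiderivative is F(u) = 5*u/(3*(3*u**2/2 + 2)) + 3/(4*(u - 6)**2).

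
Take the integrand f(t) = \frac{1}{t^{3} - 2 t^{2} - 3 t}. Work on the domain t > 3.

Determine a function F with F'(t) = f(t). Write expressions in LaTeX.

An antiderivative is F(t) = - \frac{\log{\left(t \right)}}{3} + \frac{\log{\left(t - 3 \right)}}{12} + \frac{\log{\left(t + 1 \right)}}{4}.

Factor the denominator (t \left(t - 3\right) \left(t + 1\right)) and decompose: f = \frac{1}{4 \left(t + 1\right)} + \frac{1}{12 \left(t - 3\right)} - \frac{1}{3 t}; each piece integrates to a log, atan, or power term.
Check: d/dt[- \frac{\log{\left(t \right)}}{3} + \frac{\log{\left(t - 3 \right)}}{12} + \frac{\log{\left(t + 1 \right)}}{4}] = \frac{1}{t^{3} - 2 t^{2} - 3 t} = f(t).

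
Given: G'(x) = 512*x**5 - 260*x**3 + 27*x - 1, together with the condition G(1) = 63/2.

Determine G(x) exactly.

Integrate term by term and add the pieces.
A general antiderivative is -x**4 - 5*x**2/2 - x - 4*(1 - 4*x**2)**3/3 + C.
The condition gives C = 63/2 - (63/2) = 0.
So G(x) = (512*x**6 - 390*x**4 + 81*x**2 - 6*x - 8)/6.
Check: d/dx[(512*x**6 - 390*x**4 + 81*x**2 - 6*x - 8)/6] = 512*x**5 - 260*x**3 + 27*x - 1 = G'(x).

G(x) = (512*x**6 - 390*x**4 + 81*x**2 - 6*x - 8)/6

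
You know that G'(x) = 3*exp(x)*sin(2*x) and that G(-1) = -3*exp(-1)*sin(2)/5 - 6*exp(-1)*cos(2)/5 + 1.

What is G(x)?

Any candidate G(x) must reproduce the stated G'(x) exactly.
A general antiderivative is 3*exp(x)*sin(2*x)/5 - 6*exp(x)*cos(2*x)/5 + C.
The condition gives C = -3*exp(-1)*sin(2)/5 - 6*exp(-1)*cos(2)/5 + 1 - (-3*exp(-1)*sin(2)/5 - 6*exp(-1)*cos(2)/5) = 1.
So G(x) = 3*exp(x)*sin(2*x)/5 - 6*exp(x)*cos(2*x)/5 + 1.
Check: d/dx[3*exp(x)*sin(2*x)/5 - 6*exp(x)*cos(2*x)/5 + 1] = 3*exp(x)*sin(2*x) = G'(x).

G(x) = 3*exp(x)*sin(2*x)/5 - 6*exp(x)*cos(2*x)/5 + 1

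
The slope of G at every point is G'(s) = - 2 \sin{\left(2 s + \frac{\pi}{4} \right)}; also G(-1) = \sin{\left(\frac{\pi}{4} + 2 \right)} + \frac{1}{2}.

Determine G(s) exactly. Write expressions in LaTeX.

Recover the given G'(s) by differentiating a candidate G(s); any mismatch rules it out.
A general antiderivative is \cos{\left(2 s + \frac{\pi}{4} \right)} + C.
The condition gives C = \sin{\left(\frac{\pi}{4} + 2 \right)} + \frac{1}{2} - (\sin{\left(\frac{\pi}{4} + 2 \right)}) = \frac{1}{2}.
So G(s) = \cos{\left(2 s + \frac{\pi}{4} \right)} + \frac{1}{2}.
Check: d/ds[\cos{\left(2 s + \frac{\pi}{4} \right)} + \frac{1}{2}] = - 2 \sin{\left(2 s + \frac{\pi}{4} \right)} = G'(s).

G(s) = \cos{\left(2 s + \frac{\pi}{4} \right)} + \frac{1}{2}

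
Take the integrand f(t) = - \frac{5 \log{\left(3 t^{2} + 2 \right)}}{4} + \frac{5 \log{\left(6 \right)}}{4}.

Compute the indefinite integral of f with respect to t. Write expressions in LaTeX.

Recover f(t) by differentiating a candidate F(t); any mismatch rules it out.
Check: d/dt[- \frac{5 t \log{\left(\frac{t^{2}}{2} + \frac{1}{3} \right)}}{4} + \frac{5 t}{2} - \frac{5 \sqrt{6} \operatorname{atan}{\left(\frac{\sqrt{6} t}{2} \right)}}{6}] = - \frac{5 \log{\left(3 t^{2} + 2 \right)}}{4} + \frac{5 \log{\left(6 \right)}}{4} = f(t).

F(t) = - \frac{5 t \log{\left(\frac{t^{2}}{2} + \frac{1}{3} \right)}}{4} + \frac{5 t}{2} - \frac{5 \sqrt{6} \operatorname{atan}{\left(\frac{\sqrt{6} t}{2} \right)}}{6} + C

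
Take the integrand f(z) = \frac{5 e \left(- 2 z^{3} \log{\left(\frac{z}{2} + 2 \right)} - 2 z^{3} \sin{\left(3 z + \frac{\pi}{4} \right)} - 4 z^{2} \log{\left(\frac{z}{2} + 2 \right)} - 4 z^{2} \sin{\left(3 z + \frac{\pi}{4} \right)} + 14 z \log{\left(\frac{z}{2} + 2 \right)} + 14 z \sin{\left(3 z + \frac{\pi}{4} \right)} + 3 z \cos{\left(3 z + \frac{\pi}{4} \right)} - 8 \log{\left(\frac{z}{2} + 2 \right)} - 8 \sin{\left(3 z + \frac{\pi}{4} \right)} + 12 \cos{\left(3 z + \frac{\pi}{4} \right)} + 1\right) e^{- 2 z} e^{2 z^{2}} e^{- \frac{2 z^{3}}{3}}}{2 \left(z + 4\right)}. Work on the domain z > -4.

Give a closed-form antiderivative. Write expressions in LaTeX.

f has the shape u'v + uv' for u = \frac{5 \log{\left(\frac{z}{2} + 2 \right)}}{2} + \frac{5 \sin{\left(3 z + \frac{\pi}{4} \right)}}{2} and v = e^{- \frac{2 z^{3}}{3} + 2 z^{2} - 2 z + 1} — it is the derivative of the product u*v.
Check: d/dz[\frac{5 e \left(\log{\left(\frac{z}{2} + 2 \right)} + \sin{\left(3 z + \frac{\pi}{4} \right)}\right) e^{- 2 z} e^{2 z^{2}} e^{- \frac{2 z^{3}}{3}}}{2}] = \frac{- 10 e z^{3} e^{2 z^{2}} \log{\left(\frac{z}{2} + 2 \right)} - 10 e z^{3} e^{2 z^{2}} \sin{\left(3 z + \frac{\pi}{4} \right)} - 20 e z^{2} e^{2 z^{2}} \log{\left(\frac{z}{2} + 2 \right)} - 20 e z^{2} e^{2 z^{2}} \sin{\left(3 z + \frac{\pi}{4} \right)} + 70 e z e^{2 z^{2}} \log{\left(\frac{z}{2} + 2 \right)} + 70 e z e^{2 z^{2}} \sin{\left(3 z + \frac{\pi}{4} \right)} + 15 e z e^{2 z^{2}} \cos{\left(3 z + \frac{\pi}{4} \right)} - 40 e e^{2 z^{2}} \log{\left(\frac{z}{2} + 2 \right)} - 40 e e^{2 z^{2}} \sin{\left(3 z + \frac{\pi}{4} \right)} + 60 e e^{2 z^{2}} \cos{\left(3 z + \frac{\pi}{4} \right)} + 5 e e^{2 z^{2}}}{2 z e^{2 z} e^{\frac{2 z^{3}}{3}} + 8 e^{2 z} e^{\frac{2 z^{3}}{3}}}, which equals f(z).

An antiderivative is F(z) = \frac{5 e \left(\log{\left(\frac{z}{2} + 2 \right)} + \sin{\left(3 z + \frac{\pi}{4} \right)}\right) e^{- 2 z} e^{2 z^{2}} e^{- \frac{2 z^{3}}{3}}}{2}.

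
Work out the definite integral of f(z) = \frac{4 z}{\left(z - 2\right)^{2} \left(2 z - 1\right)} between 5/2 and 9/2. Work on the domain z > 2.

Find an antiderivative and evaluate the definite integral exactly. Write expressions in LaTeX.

Antiderivative: F(z) = - \frac{4 \log{\left(z - 2 \right)}}{9} + \frac{4 \log{\left(z - \frac{1}{2} \right)}}{9} - \frac{8}{3 z - 6}; value = - \frac{8 \log{\left(2 \right)}}{9} - \frac{4 \log{\left(\frac{5}{2} \right)}}{9} + \frac{4 \log{\left(4 \right)}}{9} + \frac{64}{15}

Factor the denominator (\left(z - 2\right)^{2} \left(2 z - 1\right)) and decompose: f = \frac{8}{9 \left(2 z - 1\right)} - \frac{4}{9 \left(z - 2\right)} + \frac{8}{3 \left(z - 2\right)^{2}}; each piece integrates to a log, atan, or power term.
F(z) = - \frac{4 \log{\left(z - 2 \right)}}{9} + \frac{4 \log{\left(z - \frac{1}{2} \right)}}{9} - \frac{8}{3 z - 6} is an antiderivative of f.
Check: d/dz[- \frac{4 \log{\left(z - 2 \right)}}{9} + \frac{4 \log{\left(z - \frac{1}{2} \right)}}{9} - \frac{8}{3 z - 6}] = \frac{4 z}{2 z^{3} - 9 z^{2} + 12 z - 4}, which equals f(z).
F(9/2) = - \frac{16}{15} - \frac{4 \log{\left(\frac{5}{2} \right)}}{9} + \frac{4 \log{\left(4 \right)}}{9}; F(5/2) = - \frac{16}{3} + \frac{8 \log{\left(2 \right)}}{9}.
Integral = F(9/2) - F(5/2) = - \frac{8 \log{\left(2 \right)}}{9} - \frac{4 \log{\left(\frac{5}{2} \right)}}{9} + \frac{4 \log{\left(4 \right)}}{9} + \frac{64}{15}.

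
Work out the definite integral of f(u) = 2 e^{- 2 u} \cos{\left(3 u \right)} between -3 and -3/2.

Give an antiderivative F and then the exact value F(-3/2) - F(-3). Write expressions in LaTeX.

Differentiate the proposed F(u) back; it has to land on f(u) exactly.
F(u) = \frac{6 e^{- 2 u} \sin{\left(3 u \right)}}{13} - \frac{4 e^{- 2 u} \cos{\left(3 u \right)}}{13} is an antiderivative of f.
Check: d/du[\frac{6 e^{- 2 u} \sin{\left(3 u \right)}}{13} - \frac{4 e^{- 2 u} \cos{\left(3 u \right)}}{13}] = 2 e^{- 2 u} \cos{\left(3 u \right)} = f(u).
F(-3/2) = - \frac{4 e^{3} \cos{\left(\frac{9}{2} \right)}}{13} - \frac{6 e^{3} \sin{\left(\frac{9}{2} \right)}}{13}; F(-3) = - \frac{6 e^{6} \sin{\left(9 \right)}}{13} - \frac{4 e^{6} \cos{\left(9 \right)}}{13}.
Integral = F(-3/2) - F(-3) = \frac{4 e^{6} \cos{\left(9 \right)}}{13} - \frac{4 e^{3} \cos{\left(\frac{9}{2} \right)}}{13} - \frac{6 e^{3} \sin{\left(\frac{9}{2} \right)}}{13} + \frac{6 e^{6} \sin{\left(9 \right)}}{13}.

Antiderivative: F(u) = \frac{6 e^{- 2 u} \sin{\left(3 u \right)}}{13} - \frac{4 e^{- 2 u} \cos{\left(3 u \right)}}{13}; value = \frac{4 e^{6} \cos{\left(9 \right)}}{13} - \frac{4 e^{3} \cos{\left(\frac{9}{2} \right)}}{13} - \frac{6 e^{3} \sin{\left(\frac{9}{2} \right)}}{13} + \frac{6 e^{6} \sin{\left(9 \right)}}{13}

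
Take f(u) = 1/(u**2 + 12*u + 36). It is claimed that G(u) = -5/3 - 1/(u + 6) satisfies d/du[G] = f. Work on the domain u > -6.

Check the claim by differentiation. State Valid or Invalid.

Valid: G'(u) = f(u).

d/du[G] = 1/(u**2 + 12*u + 36)
This equals f(u) exactly, so the claim holds.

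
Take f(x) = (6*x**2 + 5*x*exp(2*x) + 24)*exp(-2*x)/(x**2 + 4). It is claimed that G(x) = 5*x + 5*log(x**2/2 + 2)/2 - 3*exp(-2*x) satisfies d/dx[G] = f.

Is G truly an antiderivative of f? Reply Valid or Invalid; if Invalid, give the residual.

d/dx[G] = (5*x**2*exp(2*x) + 6*x**2 + 5*x*exp(2*x) + 20*exp(2*x) + 24)/(x**2*exp(2*x) + 4*exp(2*x))
d/dx[G] - f(x) = 5 != 0.

Invalid: d/dx[G] - f = 5, which is not 0.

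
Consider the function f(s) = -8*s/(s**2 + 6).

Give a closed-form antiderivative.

An antiderivative is F(s) = -4*log(s**2/2 + 3).

The substitution u = s**2/2 + 3 works: f is exactly (dF/du)*(du/ds) for that inner function.
Check: d/ds[-4*log(s**2/2 + 3)] = -8*s/(s**2 + 6) = f(s).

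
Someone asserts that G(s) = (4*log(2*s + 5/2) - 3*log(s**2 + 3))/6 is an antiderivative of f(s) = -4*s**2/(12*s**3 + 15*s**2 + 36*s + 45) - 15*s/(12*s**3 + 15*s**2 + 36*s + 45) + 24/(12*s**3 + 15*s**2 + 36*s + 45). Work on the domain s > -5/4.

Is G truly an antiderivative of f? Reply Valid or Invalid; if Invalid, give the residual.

Valid: G'(s) = f(s).

d/ds[G] = (-4*s**2 - 15*s + 24)/(12*s**3 + 15*s**2 + 36*s + 45)
This equals f(s) exactly, so the claim holds.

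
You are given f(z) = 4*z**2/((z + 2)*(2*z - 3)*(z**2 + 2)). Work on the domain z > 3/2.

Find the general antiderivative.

F(z) = 2*(54*log(z - 3/2) - 68*log(z + 2) + 7*log(z**2 + 2) + 70*sqrt(2)*atan(sqrt(2)*z/2))/357 + C

Factor the denominator ((z + 2)*(2*z - 3)*(z**2 + 2)) and decompose: f = 4*(z + 10)/(51*(z**2 + 2)) + 72/(119*(2*z - 3)) - 8/(21*(z + 2)); each piece integrates to a log, atan, or power term.
Check: d/dz[2*(54*log(z - 3/2) - 68*log(z + 2) + 7*log(z**2 + 2) + 70*sqrt(2)*atan(sqrt(2)*z/2))/357] = 4*z**2/(2*z**4 + z**3 - 2*z**2 + 2*z - 12), which equals f(z).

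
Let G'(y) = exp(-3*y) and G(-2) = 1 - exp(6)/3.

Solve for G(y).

G(y) = 1 - exp(-3*y)/3

A first test for any G(y): its y-derivative must equal the given G'(y).
A general antiderivative is -exp(-3*y)/3 + C.
The condition gives C = 1 - exp(6)/3 - (-exp(6)/3) = 1.
So G(y) = 1 - exp(-3*y)/3.
Check: d/dy[1 - exp(-3*y)/3] = exp(-3*y) = G'(y).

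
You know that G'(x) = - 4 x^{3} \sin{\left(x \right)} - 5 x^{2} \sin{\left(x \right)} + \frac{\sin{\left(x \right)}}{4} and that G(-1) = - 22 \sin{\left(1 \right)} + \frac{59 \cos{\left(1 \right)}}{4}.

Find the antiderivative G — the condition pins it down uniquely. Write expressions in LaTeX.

G(x) = \frac{16 x^{3} \cos{\left(x \right)} - 48 x^{2} \sin{\left(x \right)} + 20 x^{2} \cos{\left(x \right)} - 40 x \sin{\left(x \right)} - 96 x \cos{\left(x \right)} + 96 \sin{\left(x \right)} - 41 \cos{\left(x \right)}}{4}

Integrate term by term and add the pieces.
A general antiderivative is 4 x^{3} \cos{\left(x \right)} - 12 x^{2} \sin{\left(x \right)} + 5 x^{2} \cos{\left(x \right)} - 10 x \sin{\left(x \right)} - 24 x \cos{\left(x \right)} + 24 \sin{\left(x \right)} - \frac{41 \cos{\left(x \right)}}{4} + C.
The condition gives C = - 22 \sin{\left(1 \right)} + \frac{59 \cos{\left(1 \right)}}{4} - (- 22 \sin{\left(1 \right)} + \frac{59 \cos{\left(1 \right)}}{4}) = 0.
So G(x) = \frac{16 x^{3} \cos{\left(x \right)} - 48 x^{2} \sin{\left(x \right)} + 20 x^{2} \cos{\left(x \right)} - 40 x \sin{\left(x \right)} - 96 x \cos{\left(x \right)} + 96 \sin{\left(x \right)} - 41 \cos{\left(x \right)}}{4}.
Check: d/dx[\frac{16 x^{3} \cos{\left(x \right)} - 48 x^{2} \sin{\left(x \right)} + 20 x^{2} \cos{\left(x \right)} - 40 x \sin{\left(x \right)} - 96 x \cos{\left(x \right)} + 96 \sin{\left(x \right)} - 41 \cos{\left(x \right)}}{4}] = - 4 x^{3} \sin{\left(x \right)} - 5 x^{2} \sin{\left(x \right)} + \frac{\sin{\left(x \right)}}{4} = G'(x).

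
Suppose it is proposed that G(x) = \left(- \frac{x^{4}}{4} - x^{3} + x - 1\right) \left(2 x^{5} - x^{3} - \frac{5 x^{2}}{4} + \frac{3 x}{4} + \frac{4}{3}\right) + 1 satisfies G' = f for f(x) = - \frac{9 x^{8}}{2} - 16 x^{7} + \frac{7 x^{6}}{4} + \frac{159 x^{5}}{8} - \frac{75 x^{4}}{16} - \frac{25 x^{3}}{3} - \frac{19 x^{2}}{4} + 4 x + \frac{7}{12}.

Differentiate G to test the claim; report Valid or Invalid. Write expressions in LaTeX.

Valid - differentiating G returns exactly f.

d/dx[G] = - \frac{9 x^{8}}{2} - 16 x^{7} + \frac{7 x^{6}}{4} + \frac{159 x^{5}}{8} - \frac{75 x^{4}}{16} - \frac{25 x^{3}}{3} - \frac{19 x^{2}}{4} + 4 x + \frac{7}{12}
This equals f(x) exactly, so the claim holds.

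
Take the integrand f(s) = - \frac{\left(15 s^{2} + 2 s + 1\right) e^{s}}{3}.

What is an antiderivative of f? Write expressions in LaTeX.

Recognize the product-rule pattern: f = u'v + uv' with u = - 5 s^{2} + \frac{28 s}{3} - \frac{29}{3}, v = e^{s}, so integration by parts undoes it.
Check: d/ds[\frac{\left(- 15 s^{2} + 28 s - 29\right) e^{s}}{3}] = - 5 s^{2} e^{s} - \frac{2 s e^{s}}{3} - \frac{e^{s}}{3}, which equals f(s).

An antiderivative is F(s) = \frac{\left(- 15 s^{2} + 28 s - 29\right) e^{s}}{3}.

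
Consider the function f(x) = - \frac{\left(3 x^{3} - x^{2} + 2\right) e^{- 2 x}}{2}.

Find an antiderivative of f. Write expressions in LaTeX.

f has the shape u'v + uv' for u = \frac{3 x^{3}}{4} + \frac{7 x^{2}}{8} + \frac{7 x}{8} + \frac{15}{16} and v = e^{- 2 x} — it is the derivative of the product u*v.
Check: d/dx[\frac{\left(12 x^{3} + 14 x^{2} + 14 x + 15\right) e^{- 2 x}}{16}] = \frac{\left(- 3 x^{3} + x^{2} - 2\right) e^{- 2 x}}{2}, which equals f(x).

An antiderivative is F(x) = \frac{\left(12 x^{3} + 14 x^{2} + 14 x + 15\right) e^{- 2 x}}{16}.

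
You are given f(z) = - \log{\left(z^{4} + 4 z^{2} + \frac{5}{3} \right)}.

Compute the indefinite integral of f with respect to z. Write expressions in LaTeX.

F(z) = \frac{\sqrt{3} \left(- \sqrt{3} z \log{\left(z^{4} + 4 z^{2} + \frac{5}{3} \right)} + 4 \sqrt{3} z - 2 \sqrt{6 - \sqrt{21}} \operatorname{atan}{\left(\frac{\sqrt{3} z}{\sqrt{6 - \sqrt{21}}} \right)} - 2 \sqrt{\sqrt{21} + 6} \operatorname{atan}{\left(\frac{\sqrt{3} z}{\sqrt{\sqrt{21} + 6}} \right)}\right)}{3} + C

A candidate is checked by its d/dz: the result must match f(z).
Check: d/dz[\frac{\sqrt{3} \left(- \sqrt{3} z \log{\left(z^{4} + 4 z^{2} + \frac{5}{3} \right)} + 4 \sqrt{3} z - 2 \sqrt{6 - \sqrt{21}} \operatorname{atan}{\left(\frac{\sqrt{3} z}{\sqrt{6 - \sqrt{21}}} \right)} - 2 \sqrt{\sqrt{21} + 6} \operatorname{atan}{\left(\frac{\sqrt{3} z}{\sqrt{\sqrt{21} + 6}} \right)}\right)}{3}] = - \log{\left(z^{4} + 4 z^{2} + \frac{5}{3} \right)} = f(z).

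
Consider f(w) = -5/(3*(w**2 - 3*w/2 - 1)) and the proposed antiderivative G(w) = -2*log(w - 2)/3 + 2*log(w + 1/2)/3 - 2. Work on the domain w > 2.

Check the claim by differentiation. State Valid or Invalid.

Valid - differentiating G returns exactly f.

d/dw[G] = -10/(6*w**2 - 9*w - 6)
This equals f(w) exactly, so the claim holds.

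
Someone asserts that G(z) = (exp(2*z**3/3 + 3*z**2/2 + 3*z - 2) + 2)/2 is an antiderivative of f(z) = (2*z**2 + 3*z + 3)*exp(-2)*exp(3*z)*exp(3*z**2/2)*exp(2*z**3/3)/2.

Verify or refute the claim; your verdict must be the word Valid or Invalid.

Valid - the claim checks out under differentiation.

d/dz[G] = z**2*exp(-2)*exp(3*z)*exp(3*z**2/2)*exp(2*z**3/3) + 3*z*exp(-2)*exp(3*z)*exp(3*z**2/2)*exp(2*z**3/3)/2 + 3*exp(-2)*exp(3*z)*exp(3*z**2/2)*exp(2*z**3/3)/2
This equals f(z) exactly, so the claim holds.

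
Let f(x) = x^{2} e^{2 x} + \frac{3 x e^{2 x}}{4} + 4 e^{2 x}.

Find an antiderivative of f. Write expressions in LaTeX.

An antiderivative is F(x) = \frac{\left(8 x^{2} - 2 x + 33\right) e^{2 x}}{16}.

f has the shape u'v + uv' for u = \frac{x^{2}}{2} - \frac{x}{8} + \frac{33}{16} and v = e^{2 x} — it is the derivative of the product u*v.
Check: d/dx[\frac{\left(8 x^{2} - 2 x + 33\right) e^{2 x}}{16}] = x^{2} e^{2 x} + \frac{3 x e^{2 x}}{4} + 4 e^{2 x} = f(x).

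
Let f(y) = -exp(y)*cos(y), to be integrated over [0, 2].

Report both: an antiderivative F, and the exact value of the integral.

Since d/dy undoes antidifferentiation here, F'(y) = f(y) is required of F(y).
F(y) = -exp(y)*sin(y)/2 - exp(y)*cos(y)/2 is an antiderivative of f.
Check: d/dy[-exp(y)*sin(y)/2 - exp(y)*cos(y)/2] = -exp(y)*cos(y) = f(y).
F(2) = -exp(2)*sin(2)/2 - exp(2)*cos(2)/2; F(0) = -1/2.
Integral = F(2) - F(0) = -exp(2)*sin(2)/2 + 1/2 - exp(2)*cos(2)/2.

Antiderivative: F(y) = -exp(y)*sin(y)/2 - exp(y)*cos(y)/2; value = -exp(2)*sin(2)/2 + 1/2 - exp(2)*cos(2)/2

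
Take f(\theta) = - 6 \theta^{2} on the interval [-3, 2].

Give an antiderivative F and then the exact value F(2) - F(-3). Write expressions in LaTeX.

A candidate is checked by its d/d\theta: the result must match f(\theta).
F(\theta) = - 2 \theta^{3} is an antiderivative of f.
Check: d/d\theta[- 2 \theta^{3}] = - 6 \theta^{2} = f(\theta).
F(2) = -16; F(-3) = 54.
Integral = F(2) - F(-3) = -70.

Antiderivative: F(\theta) = - 2 \theta^{3}; value = -70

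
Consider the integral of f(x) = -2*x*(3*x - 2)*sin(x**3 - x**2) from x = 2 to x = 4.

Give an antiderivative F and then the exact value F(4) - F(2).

Antiderivative: F(x) = 2*cos(x**3 - x**2); value = 2*cos(48) - 2*cos(4)

f matches the chain-rule pattern g'(h)*h' with inner function h(x) = x**3 - x**2; substituting u = h(x) collapses the integral.
F(x) = 2*cos(x**3 - x**2) is an antiderivative of f.
Check: d/dx[2*cos(x**3 - x**2)] = -6*x**2*sin(x**3 - x**2) + 4*x*sin(x**3 - x**2), which equals f(x).
F(4) = 2*cos(48); F(2) = 2*cos(4).
Integral = F(4) - F(2) = 2*cos(48) - 2*cos(4).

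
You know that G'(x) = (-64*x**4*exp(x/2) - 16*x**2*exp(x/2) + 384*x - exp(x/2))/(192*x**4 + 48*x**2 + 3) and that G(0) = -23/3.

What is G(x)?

Check a candidate G(x) by differentiating: d/dx[G] must match the given G'(x).
A general antiderivative is -2*exp(x/2)/3 - 4/(4*x**2 + 1/2) + C.
The condition gives C = -23/3 - (-26/3) = 1.
So G(x) = (24*x**2 - 2*(8*x**2 + 1)*exp(x/2) - 21)/(3*(8*x**2 + 1)).
Check: d/dx[(24*x**2 - 2*(8*x**2 + 1)*exp(x/2) - 21)/(3*(8*x**2 + 1))] = (-64*x**4*exp(x/2) - 16*x**2*exp(x/2) + 384*x - exp(x/2))/(192*x**4 + 48*x**2 + 3) = G'(x).

G(x) = (24*x**2 - 2*(8*x**2 + 1)*exp(x/2) - 21)/(3*(8*x**2 + 1))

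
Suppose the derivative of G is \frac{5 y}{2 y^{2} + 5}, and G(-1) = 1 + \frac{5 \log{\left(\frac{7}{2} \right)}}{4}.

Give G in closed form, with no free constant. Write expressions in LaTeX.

G(y) = \frac{5 \log{\left(y^{2} + \frac{5}{2} \right)}}{4} + 1

The substitution u = y^{2} + \frac{5}{2} works: G'(y) is exactly (dG/du)*(du/dy) for that inner function.
A general antiderivative is \frac{5 \log{\left(y^{2} + \frac{5}{2} \right)}}{4} + C.
The condition gives C = 1 + \frac{5 \log{\left(\frac{7}{2} \right)}}{4} - (\frac{5 \log{\left(\frac{7}{2} \right)}}{4}) = 1.
So G(y) = \frac{5 \log{\left(y^{2} + \frac{5}{2} \right)}}{4} + 1.
Check: d/dy[\frac{5 \log{\left(y^{2} + \frac{5}{2} \right)}}{4} + 1] = \frac{5 y}{2 y^{2} + 5} = G'(y).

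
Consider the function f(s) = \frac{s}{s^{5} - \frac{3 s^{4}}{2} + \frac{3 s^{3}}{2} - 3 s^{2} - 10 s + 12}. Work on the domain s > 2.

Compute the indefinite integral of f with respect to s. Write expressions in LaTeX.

F(s) = \frac{\log{\left(s - 2 \right)}}{14} - \frac{2 \log{\left(s - 1 \right)}}{25} - \frac{24 \log{\left(s + \frac{3}{2} \right)}}{875} + \frac{9 \log{\left(s^{2} + 4 \right)}}{500} - \frac{13 \operatorname{atan}{\left(\frac{s}{2} \right)}}{250} + C

Factor the denominator (\left(s - 2\right) \left(s - 1\right) \left(2 s + 3\right) \left(s^{2} + 4\right)) and decompose: f = \frac{9 s - 26}{250 \left(s^{2} + 4\right)} - \frac{48}{875 \left(2 s + 3\right)} - \frac{2}{25 \left(s - 1\right)} + \frac{1}{14 \left(s - 2\right)}; each piece integrates to a log, atan, or power term.
Check: d/ds[\frac{\log{\left(s - 2 \right)}}{14} - \frac{2 \log{\left(s - 1 \right)}}{25} - \frac{24 \log{\left(s + \frac{3}{2} \right)}}{875} + \frac{9 \log{\left(s^{2} + 4 \right)}}{500} - \frac{13 \operatorname{atan}{\left(\frac{s}{2} \right)}}{250}] = \frac{2 s}{2 s^{5} - 3 s^{4} + 3 s^{3} - 6 s^{2} - 20 s + 24}, which equals f(s).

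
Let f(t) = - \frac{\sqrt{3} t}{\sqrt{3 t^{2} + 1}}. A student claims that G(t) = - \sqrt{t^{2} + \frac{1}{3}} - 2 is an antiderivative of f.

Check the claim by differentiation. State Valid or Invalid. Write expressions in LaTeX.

Valid: G'(t) = f(t).

d/dt[G] = - \frac{\sqrt{3} t}{\sqrt{3 t^{2} + 1}}
This equals f(t) exactly, so the claim holds.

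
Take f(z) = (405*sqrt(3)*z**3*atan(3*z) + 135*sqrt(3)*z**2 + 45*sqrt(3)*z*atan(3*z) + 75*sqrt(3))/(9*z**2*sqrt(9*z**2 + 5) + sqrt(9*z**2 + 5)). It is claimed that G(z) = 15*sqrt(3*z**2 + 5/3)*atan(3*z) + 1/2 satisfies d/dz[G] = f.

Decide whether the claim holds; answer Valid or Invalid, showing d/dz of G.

d/dz[G] = (1215*z**3*atan(3*z) + 405*z**2 + 135*z*atan(3*z) + 225)/(9*sqrt(3)*z**2*sqrt(9*z**2 + 5) + sqrt(3)*sqrt(9*z**2 + 5))
This equals f(z) exactly, so the claim holds.

Valid - differentiating G returns exactly f.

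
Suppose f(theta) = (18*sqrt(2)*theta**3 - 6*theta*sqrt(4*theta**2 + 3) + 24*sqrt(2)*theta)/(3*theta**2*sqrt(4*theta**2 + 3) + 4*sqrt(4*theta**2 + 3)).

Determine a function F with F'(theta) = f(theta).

Any candidate F(theta) must reproduce f(theta) exactly when differentiated.
Check: d/dtheta[sqrt(2)*(3*sqrt(4*theta**2 + 3) - sqrt(2)*log(3*theta**2/2 + 2))/2] = (18*sqrt(2)*theta**3 - 6*theta*sqrt(4*theta**2 + 3) + 24*sqrt(2)*theta)/(3*theta**2*sqrt(4*theta**2 + 3) + 4*sqrt(4*theta**2 + 3)) = f(theta).

An antiderivative is F(theta) = sqrt(2)*(3*sqrt(4*theta**2 + 3) - sqrt(2)*log(3*theta**2/2 + 2))/2.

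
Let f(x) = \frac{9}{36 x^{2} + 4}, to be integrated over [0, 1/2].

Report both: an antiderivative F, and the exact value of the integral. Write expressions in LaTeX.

Antiderivative: F(x) = \frac{3 \operatorname{atan}{\left(3 x \right)}}{4}; value = \frac{3 \operatorname{atan}{\left(\frac{3}{2} \right)}}{4}

An antiderivative F(x) passes only if d/dx[F] lands on f(x) exactly.
F(x) = \frac{3 \operatorname{atan}{\left(3 x \right)}}{4} is an antiderivative of f.
Check: d/dx[\frac{3 \operatorname{atan}{\left(3 x \right)}}{4}] = \frac{9}{36 x^{2} + 4} = f(x).
F(1/2) = \frac{3 \operatorname{atan}{\left(\frac{3}{2} \right)}}{4}; F(0) = 0.
Integral = F(1/2) - F(0) = \frac{3 \operatorname{atan}{\left(\frac{3}{2} \right)}}{4}.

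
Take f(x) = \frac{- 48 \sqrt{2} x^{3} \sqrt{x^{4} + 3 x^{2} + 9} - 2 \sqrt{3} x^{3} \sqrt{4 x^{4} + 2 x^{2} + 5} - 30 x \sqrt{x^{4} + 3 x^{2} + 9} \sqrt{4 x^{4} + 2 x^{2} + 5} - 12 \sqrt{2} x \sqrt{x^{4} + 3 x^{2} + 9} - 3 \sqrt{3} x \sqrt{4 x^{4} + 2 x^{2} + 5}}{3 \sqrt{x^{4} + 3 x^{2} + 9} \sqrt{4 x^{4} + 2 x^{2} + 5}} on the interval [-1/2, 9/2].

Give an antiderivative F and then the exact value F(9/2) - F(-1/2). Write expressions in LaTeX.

An antiderivative F(x) passes only if d/dx[F] lands on f(x) exactly.
F(x) = - \frac{15 x^{2} + \sqrt{3} \sqrt{x^{4} + 3 x^{2} + 9} + 6 \sqrt{2} \sqrt{4 x^{4} + 2 x^{2} + 5} + 3}{3} is an antiderivative of f.
Check: d/dx[- \frac{15 x^{2} + \sqrt{3} \sqrt{x^{4} + 3 x^{2} + 9} + 6 \sqrt{2} \sqrt{4 x^{4} + 2 x^{2} + 5} + 3}{3}] = \frac{- 48 \sqrt{2} x^{3} \sqrt{x^{4} + 3 x^{2} + 9} - 2 \sqrt{3} x^{3} \sqrt{4 x^{4} + 2 x^{2} + 5} - 30 x \sqrt{x^{4} + 3 x^{2} + 9} \sqrt{4 x^{4} + 2 x^{2} + 5} - 12 \sqrt{2} x \sqrt{x^{4} + 3 x^{2} + 9} - 3 \sqrt{3} x \sqrt{4 x^{4} + 2 x^{2} + 5}}{3 \sqrt{x^{4} + 3 x^{2} + 9} \sqrt{4 x^{4} + 2 x^{2} + 5}} = f(x).
F(9/2) = - \sqrt{13486} - \frac{409}{4} - \frac{\sqrt{2559}}{4}; F(-1/2) = - \sqrt{46} - \frac{9}{4} - \frac{\sqrt{471}}{12}.
Integral = F(9/2) - F(-1/2) = - \sqrt{13486} - 100 - \frac{\sqrt{2559}}{4} + \frac{\sqrt{471}}{12} + \sqrt{46}.

Antiderivative: F(x) = - \frac{15 x^{2} + \sqrt{3} \sqrt{x^{4} + 3 x^{2} + 9} + 6 \sqrt{2} \sqrt{4 x^{4} + 2 x^{2} + 5} + 3}{3}; value = - \sqrt{13486} - 100 - \frac{\sqrt{2559}}{4} + \frac{\sqrt{471}}{12} + \sqrt{46}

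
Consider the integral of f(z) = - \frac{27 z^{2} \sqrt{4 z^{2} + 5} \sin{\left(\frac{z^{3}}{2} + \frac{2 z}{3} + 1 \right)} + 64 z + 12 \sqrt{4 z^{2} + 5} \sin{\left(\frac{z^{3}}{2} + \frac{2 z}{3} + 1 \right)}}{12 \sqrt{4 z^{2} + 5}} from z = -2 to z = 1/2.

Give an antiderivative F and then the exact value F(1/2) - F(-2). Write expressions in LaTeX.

Any candidate F(z) must reproduce f(z) exactly when differentiated.
F(z) = - \frac{4 \sqrt{4 z^{2} + 5}}{3} + \frac{3 \cos{\left(\frac{z^{3}}{2} + \frac{2 z}{3} + 1 \right)}}{2} is an antiderivative of f.
Check: d/dz[- \frac{4 \sqrt{4 z^{2} + 5}}{3} + \frac{3 \cos{\left(\frac{z^{3}}{2} + \frac{2 z}{3} + 1 \right)}}{2}] = \frac{- 27 z^{2} \sqrt{4 z^{2} + 5} \sin{\left(\frac{z^{3}}{2} + \frac{2 z}{3} + 1 \right)} - 64 z - 12 \sqrt{4 z^{2} + 5} \sin{\left(\frac{z^{3}}{2} + \frac{2 z}{3} + 1 \right)}}{12 \sqrt{4 z^{2} + 5}}, which equals f(z).
F(1/2) = - \frac{4 \sqrt{6}}{3} + \frac{3 \cos{\left(\frac{67}{48} \right)}}{2}; F(-2) = - \frac{4 \sqrt{21}}{3} + \frac{3 \cos{\left(\frac{13}{3} \right)}}{2}.
Integral = F(1/2) - F(-2) = - \frac{4 \sqrt{6}}{3} + \frac{3 \cos{\left(\frac{67}{48} \right)}}{2} - \frac{3 \cos{\left(\frac{13}{3} \right)}}{2} + \frac{4 \sqrt{21}}{3}.

Antiderivative: F(z) = - \frac{4 \sqrt{4 z^{2} + 5}}{3} + \frac{3 \cos{\left(\frac{z^{3}}{2} + \frac{2 z}{3} + 1 \right)}}{2}; value = - \frac{4 \sqrt{6}}{3} + \frac{3 \cos{\left(\frac{67}{48} \right)}}{2} - \frac{3 \cos{\left(\frac{13}{3} \right)}}{2} + \frac{4 \sqrt{21}}{3}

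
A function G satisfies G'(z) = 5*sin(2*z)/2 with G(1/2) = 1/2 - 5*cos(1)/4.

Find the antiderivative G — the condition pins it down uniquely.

For G(z) to be correct, d/dz[G] must agree with the stated G'(z) identically.
A general antiderivative is -5*cos(2*z)/4 + C.
The condition gives C = 1/2 - 5*cos(1)/4 - (-5*cos(1)/4) = 1/2.
So G(z) = (2 - 5*cos(2*z))/4.
Check: d/dz[(2 - 5*cos(2*z))/4] = 5*sin(2*z)/2 = G'(z).

G(z) = (2 - 5*cos(2*z))/4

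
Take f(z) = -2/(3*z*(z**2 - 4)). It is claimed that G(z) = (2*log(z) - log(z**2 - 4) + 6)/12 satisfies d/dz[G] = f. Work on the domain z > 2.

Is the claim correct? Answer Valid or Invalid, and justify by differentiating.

d/dz[G] = -2/(3*z**3 - 12*z)
This equals f(z) exactly, so the claim holds.

Valid. The derivative of G reproduces f.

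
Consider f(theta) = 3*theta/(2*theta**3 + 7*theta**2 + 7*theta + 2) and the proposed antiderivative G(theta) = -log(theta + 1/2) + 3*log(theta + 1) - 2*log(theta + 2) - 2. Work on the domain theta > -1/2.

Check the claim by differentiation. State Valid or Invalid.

Valid: G'(theta) = f(theta).

d/dtheta[G] = 3*theta/(2*theta**3 + 7*theta**2 + 7*theta + 2)
This equals f(theta) exactly, so the claim holds.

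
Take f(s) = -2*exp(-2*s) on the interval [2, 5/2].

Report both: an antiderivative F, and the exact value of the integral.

Antiderivative: F(s) = exp(-2*s); value = -exp(-4) + exp(-5)

Differentiate the proposed F(s) back; it has to land on f(s) exactly.
F(s) = exp(-2*s) is an antiderivative of f.
Check: d/ds[exp(-2*s)] = -2*exp(-2*s) = f(s).
F(5/2) = exp(-5); F(2) = exp(-4).
Integral = F(5/2) - F(2) = -exp(-4) + exp(-5).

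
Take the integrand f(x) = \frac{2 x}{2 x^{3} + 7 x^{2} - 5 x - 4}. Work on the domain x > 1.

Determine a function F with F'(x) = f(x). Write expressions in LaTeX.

An antiderivative is F(x) = \frac{2 \log{\left(x - 1 \right)}}{15} + \frac{2 \log{\left(x + \frac{1}{2} \right)}}{21} - \frac{8 \log{\left(x + 4 \right)}}{35}.

Factor the denominator (\left(x - 1\right) \left(x + 4\right) \left(2 x + 1\right)) and decompose: f = \frac{4}{21 \left(2 x + 1\right)} - \frac{8}{35 \left(x + 4\right)} + \frac{2}{15 \left(x - 1\right)}; each piece integrates to a log, atan, or power term.
Check: d/dx[\frac{2 \log{\left(x - 1 \right)}}{15} + \frac{2 \log{\left(x + \frac{1}{2} \right)}}{21} - \frac{8 \log{\left(x + 4 \right)}}{35}] = \frac{2 x}{2 x^{3} + 7 x^{2} - 5 x - 4} = f(x).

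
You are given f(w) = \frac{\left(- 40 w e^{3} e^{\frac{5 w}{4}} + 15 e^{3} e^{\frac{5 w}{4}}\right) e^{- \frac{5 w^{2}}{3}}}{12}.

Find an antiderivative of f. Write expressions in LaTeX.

f matches the chain-rule pattern g'(h)*h' with inner function h(w) = - \frac{5 w^{2}}{3} + \frac{5 w}{4} + 3; substituting u = h(w) collapses the integral.
Check: d/dw[e^{- \frac{5 w^{2}}{3} + \frac{5 w}{4} + 3}] = - \frac{10 w e^{3} e^{\frac{5 w}{4}} e^{- \frac{5 w^{2}}{3}}}{3} + \frac{5 e^{3} e^{\frac{5 w}{4}} e^{- \frac{5 w^{2}}{3}}}{4}, which equals f(w).

An antiderivative is F(w) = e^{- \frac{5 w^{2}}{3} + \frac{5 w}{4} + 3}.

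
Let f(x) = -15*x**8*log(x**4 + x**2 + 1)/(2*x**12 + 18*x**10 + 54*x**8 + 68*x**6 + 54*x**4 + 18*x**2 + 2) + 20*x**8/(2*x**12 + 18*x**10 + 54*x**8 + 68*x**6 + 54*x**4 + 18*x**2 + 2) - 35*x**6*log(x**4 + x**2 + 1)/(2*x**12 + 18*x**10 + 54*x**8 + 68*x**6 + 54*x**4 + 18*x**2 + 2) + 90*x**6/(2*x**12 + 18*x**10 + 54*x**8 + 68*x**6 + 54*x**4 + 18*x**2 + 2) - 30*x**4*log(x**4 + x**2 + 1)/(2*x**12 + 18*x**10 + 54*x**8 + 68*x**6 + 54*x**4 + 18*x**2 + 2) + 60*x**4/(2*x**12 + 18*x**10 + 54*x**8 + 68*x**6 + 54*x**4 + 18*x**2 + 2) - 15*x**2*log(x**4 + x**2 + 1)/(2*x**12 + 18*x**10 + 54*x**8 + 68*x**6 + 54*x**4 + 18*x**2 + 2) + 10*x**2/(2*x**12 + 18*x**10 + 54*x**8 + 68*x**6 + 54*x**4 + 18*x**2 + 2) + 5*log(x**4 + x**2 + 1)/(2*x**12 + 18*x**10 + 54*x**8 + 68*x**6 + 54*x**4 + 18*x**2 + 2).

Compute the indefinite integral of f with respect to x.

The integrand splits into summands that can be handled one at a time.
Check: d/dx[5*x*log(x**4 + x**2 + 1)/(2*(x**4 + 4*x**2 + 1))] = (-15*x**8*log(x**4 + x**2 + 1) + 20*x**8 - 35*x**6*log(x**4 + x**2 + 1) + 90*x**6 - 30*x**4*log(x**4 + x**2 + 1) + 60*x**4 - 15*x**2*log(x**4 + x**2 + 1) + 10*x**2 + 5*log(x**4 + x**2 + 1))/(2*x**12 + 18*x**10 + 54*x**8 + 68*x**6 + 54*x**4 + 18*x**2 + 2), which equals f(x).

F(x) = 5*x*log(x**4 + x**2 + 1)/(2*(x**4 + 4*x**2 + 1)) + C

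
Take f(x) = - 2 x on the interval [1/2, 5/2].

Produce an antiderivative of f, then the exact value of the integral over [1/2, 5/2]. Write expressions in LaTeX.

Antiderivative: F(x) = - x^{2}; value = -6

For F(x) to be correct the identity F'(x) - f(x) = 0 must hold.
F(x) = - x^{2} is an antiderivative of f.
Check: d/dx[- x^{2}] = - 2 x = f(x).
F(5/2) = - \frac{25}{4}; F(1/2) = - \frac{1}{4}.
Integral = F(5/2) - F(1/2) = -6.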